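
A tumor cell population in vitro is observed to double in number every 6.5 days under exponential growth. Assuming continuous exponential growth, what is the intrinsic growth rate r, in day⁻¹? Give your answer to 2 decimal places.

0.11 per day

r = ln(2)/t_d = 0.6931/6.5 = 0.10664.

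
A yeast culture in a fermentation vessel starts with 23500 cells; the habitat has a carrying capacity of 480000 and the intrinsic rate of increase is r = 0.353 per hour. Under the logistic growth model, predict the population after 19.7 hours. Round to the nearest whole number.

A = (K − N₀)/N₀ = (480000 − 23500)/23500 = 19.426.
N(t) = K/(1 + A·e^(−rt)) = 480000/(1 + 19.426×e^(−0.353×19.7)).
e^(−6.954) = 0.00095471; denominator = 1 + 19.426×0.00095471 = 1.0185.
N = 480000/1.0185 = 471260.

471260 cells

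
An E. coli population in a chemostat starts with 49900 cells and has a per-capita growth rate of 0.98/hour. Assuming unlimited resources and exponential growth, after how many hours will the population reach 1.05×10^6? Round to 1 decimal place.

3.1 hours

Set N₀·e^(rt) = 1.05×10^6: e^(0.98·t) = 1.05×10^6/49900 = 21.042.
0.98·t = ln(21.042) = 3.0465, so t = 3.0465/0.98 = 3.1087.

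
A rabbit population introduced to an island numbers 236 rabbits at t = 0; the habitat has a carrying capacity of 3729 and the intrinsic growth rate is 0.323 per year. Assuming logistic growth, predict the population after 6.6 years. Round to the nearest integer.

A = (K − N₀)/N₀ = (3729 − 236)/236 = 14.801.
N(t) = K/(1 + A·e^(−rt)) = 3729/(1 + 14.801×e^(−0.323×6.6)).
e^(−2.132) = 0.11862; denominator = 1 + 14.801×0.11862 = 2.7557.
N = 3729/2.7557 = 1353.18.

1353 rabbits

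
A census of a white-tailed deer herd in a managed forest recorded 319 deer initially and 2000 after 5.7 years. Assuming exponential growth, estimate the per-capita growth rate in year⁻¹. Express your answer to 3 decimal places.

From N(t) = N₀·e^(rt): e^(r·5.7) = 2000/319 = 6.2696.
r·5.7 = ln(6.2696) = 1.8357, so r = 1.8357/5.7 = 0.32205.

0.322 per year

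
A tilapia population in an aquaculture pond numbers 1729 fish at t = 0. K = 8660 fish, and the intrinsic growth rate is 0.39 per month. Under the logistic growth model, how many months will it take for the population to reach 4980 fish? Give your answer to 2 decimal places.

A = (K − N₀)/N₀ = (8660 − 1729)/1729 = 4.0087.
Solve 8660/(1 + 4.0087·e^(−0.39t)) = 4980: 1 + 4.0087·e^(−0.39t) = 1.739, so e^(−0.39t) = 0.184339.
−0.39·t = ln(0.184339) = -1.691, so t = 1.691/0.39 = 4.3358.

4.34 months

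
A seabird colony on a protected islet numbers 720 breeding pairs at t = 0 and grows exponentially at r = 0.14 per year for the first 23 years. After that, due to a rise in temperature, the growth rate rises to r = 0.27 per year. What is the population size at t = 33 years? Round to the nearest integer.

Phase 1: N(23) = 720·e^(0.14×23) = 720·e^3.22 = 18020.2.
Phase 2 runs for 33 − 23 = 10 years at r = 0.27.
N(33) = 18020.2·e^(0.27×10) = 18020.2·e^2.7 = 268136.

268136 breeding pairs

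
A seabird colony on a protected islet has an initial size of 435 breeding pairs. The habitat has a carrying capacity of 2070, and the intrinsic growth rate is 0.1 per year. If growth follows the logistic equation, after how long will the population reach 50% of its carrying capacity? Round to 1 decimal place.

A = (K − N₀)/N₀ = (2070 − 435)/435 = 3.7586.
Solve 2070/(1 + 3.7586·e^(−0.1t)) = 1035: 1 + 3.7586·e^(−0.1t) = 2, so e^(−0.1t) = 0.266055.
−0.1·t = ln(0.266055) = -1.3241, so t = 1.3241/0.1 = 13.241.

13.2 years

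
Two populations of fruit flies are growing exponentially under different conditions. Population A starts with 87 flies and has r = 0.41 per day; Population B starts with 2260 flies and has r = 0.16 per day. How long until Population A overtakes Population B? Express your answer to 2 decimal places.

13.03 days

Set 87·e^(0.41t) = 2260·e^(0.16t).
e^((0.41 − 0.16)t) = 2260/87 → e^(0.25·t) = 25.977.
0.25·t = ln(25.977) = 3.2572, so t = 3.2572/0.25 = 13.029.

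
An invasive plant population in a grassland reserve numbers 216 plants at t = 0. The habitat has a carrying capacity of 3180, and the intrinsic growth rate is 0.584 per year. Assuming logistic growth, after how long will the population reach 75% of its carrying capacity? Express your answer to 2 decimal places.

A = (K − N₀)/N₀ = (3180 − 216)/216 = 13.722.
Solve 3180/(1 + 13.722·e^(−0.584t)) = 2385: 1 + 13.722·e^(−0.584t) = 1.3333, so e^(−0.584t) = 0.0242915.
−0.584·t = ln(0.0242915) = -3.7176, so t = 3.7176/0.584 = 6.3658.

6.37 years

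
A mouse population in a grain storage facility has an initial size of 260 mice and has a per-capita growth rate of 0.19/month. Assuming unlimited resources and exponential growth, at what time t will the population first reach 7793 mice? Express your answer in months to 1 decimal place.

17.9 months

Set N₀·e^(rt) = 7793: e^(0.19·t) = 7793/260 = 29.973.
0.19·t = ln(29.973) = 3.4003, so t = 3.4003/0.19 = 17.896.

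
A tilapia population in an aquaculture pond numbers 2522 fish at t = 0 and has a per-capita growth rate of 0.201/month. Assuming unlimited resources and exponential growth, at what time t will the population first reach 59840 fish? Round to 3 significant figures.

15.8 months

Set N₀·e^(rt) = 59840: e^(0.201·t) = 59840/2522 = 23.727.
0.201·t = ln(23.727) = 3.1666, so t = 3.1666/0.201 = 15.754.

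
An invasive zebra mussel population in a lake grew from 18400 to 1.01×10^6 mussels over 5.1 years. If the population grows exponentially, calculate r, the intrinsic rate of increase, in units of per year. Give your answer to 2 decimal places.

0.79 per year

From N(t) = N₀·e^(rt): e^(r·5.1) = 1.01×10^6/18400 = 54.891.
r·5.1 = ln(54.891) = 4.0054, so r = 4.0054/5.1 = 0.78536.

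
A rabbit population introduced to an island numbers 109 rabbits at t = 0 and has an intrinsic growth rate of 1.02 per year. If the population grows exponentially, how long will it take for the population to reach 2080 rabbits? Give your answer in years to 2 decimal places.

2.89 years

Set N₀·e^(rt) = 2080: e^(1.02·t) = 2080/109 = 19.083.
1.02·t = ln(19.083) = 2.9488, so t = 2.9488/1.02 = 2.891.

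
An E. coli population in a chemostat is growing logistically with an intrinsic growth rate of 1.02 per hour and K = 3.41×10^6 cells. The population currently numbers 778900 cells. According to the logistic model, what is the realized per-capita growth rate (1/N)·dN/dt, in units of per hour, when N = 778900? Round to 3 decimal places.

(1/N)·dN/dt = r(1 − N/K) = 1.02 × (1 − 778900/3.41×10^6).
= 1.02 × 0.77158 = 0.78702.

0.787 per hour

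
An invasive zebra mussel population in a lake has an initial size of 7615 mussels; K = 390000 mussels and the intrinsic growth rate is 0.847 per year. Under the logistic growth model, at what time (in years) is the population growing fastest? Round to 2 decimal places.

Logistic growth is fastest at N = K/2 = 195000.
A = (K − N₀)/N₀ = 50.215. Set K/(1 + A·e^(−rt)) = K/2 → A·e^(−rt) = 1.
e^(−0.847t) = 1/50.215 = 0.0199145, so t = ln(50.215)/0.847 = 3.9163/0.847 = 4.6237.

4.62 years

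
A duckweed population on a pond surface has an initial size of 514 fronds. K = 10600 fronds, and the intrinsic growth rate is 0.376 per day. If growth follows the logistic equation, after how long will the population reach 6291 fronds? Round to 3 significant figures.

A = (K − N₀)/N₀ = (10600 − 514)/514 = 19.623.
Solve 10600/(1 + 19.623·e^(−0.376t)) = 6291: 1 + 19.623·e^(−0.376t) = 1.6849, so e^(−0.376t) = 0.0349061.
−0.376·t = ln(0.0349061) = -3.3551, so t = 3.3551/0.376 = 8.9231.

8.92 days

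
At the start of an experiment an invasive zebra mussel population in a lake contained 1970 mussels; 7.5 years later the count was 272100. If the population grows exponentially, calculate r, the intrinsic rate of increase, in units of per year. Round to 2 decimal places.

0.66 per year

From N(t) = N₀·e^(rt): e^(r·7.5) = 272100/1970 = 138.12.
r·7.5 = ln(138.12) = 4.9281, so r = 4.9281/7.5 = 0.65708.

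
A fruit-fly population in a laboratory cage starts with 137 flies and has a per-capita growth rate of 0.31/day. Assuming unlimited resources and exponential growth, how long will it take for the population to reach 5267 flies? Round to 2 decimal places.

Set N₀·e^(rt) = 5267: e^(0.31·t) = 5267/137 = 38.445.
0.31·t = ln(38.445) = 3.6492, so t = 3.6492/0.31 = 11.772.

11.77 days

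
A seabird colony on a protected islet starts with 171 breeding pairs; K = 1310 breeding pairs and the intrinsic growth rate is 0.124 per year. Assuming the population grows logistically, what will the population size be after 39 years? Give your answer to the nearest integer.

A = (K − N₀)/N₀ = (1310 − 171)/171 = 6.6608.
N(t) = K/(1 + A·e^(−rt)) = 1310/(1 + 6.6608×e^(−0.124×39)).
e^(−4.836) = 0.0079387; denominator = 1 + 6.6608×0.0079387 = 1.0529.
N = 1310/1.0529 = 1244.21.

1244 breeding pairs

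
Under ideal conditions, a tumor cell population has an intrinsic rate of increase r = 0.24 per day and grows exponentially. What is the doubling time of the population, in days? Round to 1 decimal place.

Doubling time t_d = ln(2)/r = 0.6931/0.24 = 2.8881.

2.9 days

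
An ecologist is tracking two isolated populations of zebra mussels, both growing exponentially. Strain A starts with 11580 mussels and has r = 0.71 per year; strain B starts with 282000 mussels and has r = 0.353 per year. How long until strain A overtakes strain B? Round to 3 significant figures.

8.94 years

Set 11580·e^(0.71t) = 282000·e^(0.353t).
e^((0.71 − 0.353)t) = 282000/11580 → e^(0.357·t) = 24.352.
0.357·t = ln(24.352) = 3.1926, so t = 3.1926/0.357 = 8.9429.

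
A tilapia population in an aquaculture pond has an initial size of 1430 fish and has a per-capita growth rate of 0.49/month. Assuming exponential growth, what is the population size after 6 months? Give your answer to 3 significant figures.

27000 fish

N(t) = N₀·e^(rt) = 1430 × e^(0.49×6) = 1430 × e^2.94.
e^2.94 ≈ 18.916, so N ≈ 1430 × 18.916 = 27049.7.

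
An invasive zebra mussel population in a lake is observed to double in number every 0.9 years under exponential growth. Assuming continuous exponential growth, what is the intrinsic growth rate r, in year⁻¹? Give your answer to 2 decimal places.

0.77 per year

r = ln(2)/t_d = 0.6931/0.9 = 0.77016.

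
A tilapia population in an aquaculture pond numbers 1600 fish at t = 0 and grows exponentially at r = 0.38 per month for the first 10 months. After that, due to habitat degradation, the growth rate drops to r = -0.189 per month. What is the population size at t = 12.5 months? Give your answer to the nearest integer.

Phase 1: N(10) = 1600·e^(0.38×10) = 1600·e^3.8 = 71521.9.
Phase 2 runs for 12.5 − 10 = 2.5 months at r = -0.189.
N(12.5) = 71521.9·e^(-0.189×2.5) = 71521.9·e^-0.4725 = 44589.7.

44590 fish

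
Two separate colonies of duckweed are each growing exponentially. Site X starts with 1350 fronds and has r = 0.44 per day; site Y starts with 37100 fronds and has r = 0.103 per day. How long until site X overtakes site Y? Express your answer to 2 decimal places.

9.83 days

Set 1350·e^(0.44t) = 37100·e^(0.103t).
e^((0.44 − 0.103)t) = 37100/1350 → e^(0.337·t) = 27.481.
0.337·t = ln(27.481) = 3.3135, so t = 3.3135/0.337 = 9.8324.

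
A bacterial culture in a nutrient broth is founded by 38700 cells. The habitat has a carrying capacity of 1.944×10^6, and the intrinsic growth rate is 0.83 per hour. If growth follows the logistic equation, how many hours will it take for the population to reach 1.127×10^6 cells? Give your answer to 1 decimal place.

5.1 hours

A = (K − N₀)/N₀ = (1.944×10^6 − 38700)/38700 = 49.233.
Solve 1.944×10^6/(1 + 49.233·e^(−0.83t)) = 1.127×10^6: 1 + 49.233·e^(−0.83t) = 1.7249, so e^(−0.83t) = 0.0147247.
−0.83·t = ln(0.0147247) = -4.2182, so t = 4.2182/0.83 = 5.0822.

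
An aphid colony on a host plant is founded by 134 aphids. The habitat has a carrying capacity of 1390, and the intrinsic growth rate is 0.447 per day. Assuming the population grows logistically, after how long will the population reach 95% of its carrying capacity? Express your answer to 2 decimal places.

A = (K − N₀)/N₀ = (1390 − 134)/134 = 9.3731.
Solve 1390/(1 + 9.3731·e^(−0.447t)) = 1320.5: 1 + 9.3731·e^(−0.447t) = 1.0526, so e^(−0.447t) = 0.00561515.
−0.447·t = ln(0.00561515) = -5.1823, so t = 5.1823/0.447 = 11.593.

11.59 days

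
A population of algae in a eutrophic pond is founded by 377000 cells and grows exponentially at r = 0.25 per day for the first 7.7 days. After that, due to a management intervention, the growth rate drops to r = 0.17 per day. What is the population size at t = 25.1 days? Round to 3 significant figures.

49800000 cells

Phase 1: N(7.7) = 377000·e^(0.25×7.7) = 377000·e^1.925 = 2.584391×10^6.
Phase 2 runs for 25.1 − 7.7 = 17.4 days at r = 0.17.
N(25.1) = 2.584391×10^6·e^(0.17×17.4) = 2.584391×10^6·e^2.958 = 4.977386×10^7.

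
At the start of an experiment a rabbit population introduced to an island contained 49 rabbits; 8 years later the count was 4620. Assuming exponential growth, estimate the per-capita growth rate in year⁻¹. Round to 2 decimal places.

From N(t) = N₀·e^(rt): e^(r·8) = 4620/49 = 94.286.
r·8 = ln(94.286) = 4.5463, so r = 4.5463/8 = 0.56829.

0.57 per year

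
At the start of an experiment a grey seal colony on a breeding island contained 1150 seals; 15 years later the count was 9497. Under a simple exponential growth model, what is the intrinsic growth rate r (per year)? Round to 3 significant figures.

From N(t) = N₀·e^(rt): e^(r·15) = 9497/1150 = 8.2583.
r·15 = ln(8.2583) = 2.1112, so r = 2.1112/15 = 0.14075.

0.141 per year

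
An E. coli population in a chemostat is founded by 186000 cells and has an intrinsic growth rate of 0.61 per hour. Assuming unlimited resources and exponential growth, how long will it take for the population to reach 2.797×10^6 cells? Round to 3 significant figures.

Set N₀·e^(rt) = 2.797×10^6: e^(0.61·t) = 2.797×10^6/186000 = 15.038.
0.61·t = ln(15.038) = 2.7106, so t = 2.7106/0.61 = 4.4435.

4.44 hours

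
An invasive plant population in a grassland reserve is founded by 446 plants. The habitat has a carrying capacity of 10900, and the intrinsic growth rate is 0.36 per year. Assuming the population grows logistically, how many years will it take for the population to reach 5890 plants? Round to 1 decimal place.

9.2 years

A = (K − N₀)/N₀ = (10900 − 446)/446 = 23.439.
Solve 10900/(1 + 23.439·e^(−0.36t)) = 5890: 1 + 23.439·e^(−0.36t) = 1.8506, so e^(−0.36t) = 0.036289.
−0.36·t = ln(0.036289) = -3.3162, so t = 3.3162/0.36 = 9.2118.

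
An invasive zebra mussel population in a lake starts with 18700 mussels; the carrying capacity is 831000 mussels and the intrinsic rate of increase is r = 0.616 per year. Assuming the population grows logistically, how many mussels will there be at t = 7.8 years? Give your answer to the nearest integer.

A = (K − N₀)/N₀ = (831000 − 18700)/18700 = 43.439.
N(t) = K/(1 + A·e^(−rt)) = 831000/(1 + 43.439×e^(−0.616×7.8)).
e^(−4.805) = 0.0081903; denominator = 1 + 43.439×0.0081903 = 1.3558.
N = 831000/1.3558 = 612933.

612933 mussels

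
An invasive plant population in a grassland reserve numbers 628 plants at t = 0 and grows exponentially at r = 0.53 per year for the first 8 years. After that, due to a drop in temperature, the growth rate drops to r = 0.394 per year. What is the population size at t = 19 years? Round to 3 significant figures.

Phase 1: N(8) = 628·e^(0.53×8) = 628·e^4.24 = 43588.1.
Phase 2 runs for 19 − 8 = 11 years at r = 0.394.
N(19) = 43588.1·e^(0.394×11) = 43588.1·e^4.334 = 3.323537×10^6.

3320000 plants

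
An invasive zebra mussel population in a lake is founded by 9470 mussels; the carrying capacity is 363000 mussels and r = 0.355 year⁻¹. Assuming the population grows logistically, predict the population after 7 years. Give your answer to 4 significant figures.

A = (K − N₀)/N₀ = (363000 − 9470)/9470 = 37.332.
N(t) = K/(1 + A·e^(−rt)) = 363000/(1 + 37.332×e^(−0.355×7)).
e^(−2.485) = 0.083326; denominator = 1 + 37.332×0.083326 = 4.1107.
N = 363000/4.1107 = 88306.7.

88310 mussels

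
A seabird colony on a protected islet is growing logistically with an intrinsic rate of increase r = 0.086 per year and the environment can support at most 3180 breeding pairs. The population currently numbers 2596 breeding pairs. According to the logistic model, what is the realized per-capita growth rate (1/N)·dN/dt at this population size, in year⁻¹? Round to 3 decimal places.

0.016 per year

(1/N)·dN/dt = r(1 − N/K) = 0.086 × (1 − 2596/3180).
= 0.086 × 0.18365 = 0.015794.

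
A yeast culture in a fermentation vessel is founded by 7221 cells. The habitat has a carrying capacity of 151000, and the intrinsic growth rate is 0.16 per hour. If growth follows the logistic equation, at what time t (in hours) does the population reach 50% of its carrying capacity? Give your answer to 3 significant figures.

A = (K − N₀)/N₀ = (151000 − 7221)/7221 = 19.911.
Solve 151000/(1 + 19.911·e^(−0.16t)) = 75500: 1 + 19.911·e^(−0.16t) = 2, so e^(−0.16t) = 0.0502229.
−0.16·t = ln(0.0502229) = -2.9913, so t = 2.9913/0.16 = 18.696.

18.7 hours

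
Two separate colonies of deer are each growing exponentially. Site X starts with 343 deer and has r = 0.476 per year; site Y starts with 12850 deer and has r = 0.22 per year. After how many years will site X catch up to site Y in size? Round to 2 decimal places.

Set 343·e^(0.476t) = 12850·e^(0.22t).
e^((0.476 − 0.22)t) = 12850/343 → e^(0.256·t) = 37.464.
0.256·t = ln(37.464) = 3.6234, so t = 3.6234/0.256 = 14.154.

14.15 years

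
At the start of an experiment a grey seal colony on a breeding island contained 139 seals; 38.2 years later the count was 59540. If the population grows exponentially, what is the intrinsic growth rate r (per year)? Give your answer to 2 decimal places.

From N(t) = N₀·e^(rt): e^(r·38.2) = 59540/139 = 428.35.
r·38.2 = ln(428.35) = 6.0599, so r = 6.0599/38.2 = 0.15864.

0.16 per year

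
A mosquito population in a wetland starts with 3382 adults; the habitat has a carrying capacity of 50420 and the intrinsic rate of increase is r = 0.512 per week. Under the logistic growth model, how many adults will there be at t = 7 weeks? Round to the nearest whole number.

A = (K − N₀)/N₀ = (50420 − 3382)/3382 = 13.908.
N(t) = K/(1 + A·e^(−rt)) = 50420/(1 + 13.908×e^(−0.512×7)).
e^(−3.584) = 0.027764; denominator = 1 + 13.908×0.027764 = 1.3862.
N = 50420/1.3862 = 36373.9.

36374 adults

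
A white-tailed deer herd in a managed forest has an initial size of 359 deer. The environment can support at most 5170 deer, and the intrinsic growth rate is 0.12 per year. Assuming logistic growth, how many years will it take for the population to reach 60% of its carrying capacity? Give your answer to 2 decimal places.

25.01 years

A = (K − N₀)/N₀ = (5170 − 359)/359 = 13.401.
Solve 5170/(1 + 13.401·e^(−0.12t)) = 3102: 1 + 13.401·e^(−0.12t) = 1.6667, so e^(−0.12t) = 0.0497471.
−0.12·t = ln(0.0497471) = -3.0008, so t = 3.0008/0.12 = 25.007.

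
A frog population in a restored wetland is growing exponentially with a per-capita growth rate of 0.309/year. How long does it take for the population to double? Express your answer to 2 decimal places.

2.24 years

Doubling time t_d = ln(2)/r = 0.6931/0.309 = 2.2432.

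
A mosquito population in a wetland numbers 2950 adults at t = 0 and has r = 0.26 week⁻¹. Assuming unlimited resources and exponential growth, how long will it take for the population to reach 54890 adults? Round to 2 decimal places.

Set N₀·e^(rt) = 54890: e^(0.26·t) = 54890/2950 = 18.607.
0.26·t = ln(18.607) = 2.9235, so t = 2.9235/0.26 = 11.244.

11.24 weeks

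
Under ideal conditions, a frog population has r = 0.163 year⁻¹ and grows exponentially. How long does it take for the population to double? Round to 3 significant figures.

Doubling time t_d = ln(2)/r = 0.6931/0.163 = 4.2524.

4.25 years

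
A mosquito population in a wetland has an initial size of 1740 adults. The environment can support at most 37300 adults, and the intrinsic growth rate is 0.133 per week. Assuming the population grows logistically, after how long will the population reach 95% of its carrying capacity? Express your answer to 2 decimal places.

44.83 weeks

A = (K − N₀)/N₀ = (37300 − 1740)/1740 = 20.437.
Solve 37300/(1 + 20.437·e^(−0.133t)) = 35435: 1 + 20.437·e^(−0.133t) = 1.0526, so e^(−0.133t) = 0.00257534.
−0.133·t = ln(0.00257534) = -5.9618, so t = 5.9618/0.133 = 44.825.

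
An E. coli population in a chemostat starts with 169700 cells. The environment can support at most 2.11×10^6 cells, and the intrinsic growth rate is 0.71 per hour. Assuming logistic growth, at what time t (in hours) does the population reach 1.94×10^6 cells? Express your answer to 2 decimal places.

A = (K − N₀)/N₀ = (2.11×10^6 − 169700)/169700 = 11.434.
Solve 2.11×10^6/(1 + 11.434·e^(−0.71t)) = 1.94×10^6: 1 + 11.434·e^(−0.71t) = 1.0876, so e^(−0.71t) = 0.00766408.
−0.71·t = ln(0.00766408) = -4.8712, so t = 4.8712/0.71 = 6.8609.

6.86 hours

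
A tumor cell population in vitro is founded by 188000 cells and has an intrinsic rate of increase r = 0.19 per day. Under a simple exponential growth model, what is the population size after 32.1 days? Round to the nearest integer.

N(t) = N₀·e^(rt) = 188000 × e^(0.19×32.1) = 188000 × e^6.099.
e^6.099 ≈ 445.41, so N ≈ 188000 × 445.41 = 8.373748×10^7.

83737481 cells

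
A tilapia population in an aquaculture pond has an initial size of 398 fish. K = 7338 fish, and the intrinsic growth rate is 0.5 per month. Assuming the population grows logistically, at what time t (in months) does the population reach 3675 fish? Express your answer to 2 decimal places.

A = (K − N₀)/N₀ = (7338 − 398)/398 = 17.437.
Solve 7338/(1 + 17.437·e^(−0.5t)) = 3675: 1 + 17.437·e^(−0.5t) = 1.9967, so e^(−0.5t) = 0.0571614.
−0.5·t = ln(0.0571614) = -2.8619, so t = 2.8619/0.5 = 5.7238.

5.72 months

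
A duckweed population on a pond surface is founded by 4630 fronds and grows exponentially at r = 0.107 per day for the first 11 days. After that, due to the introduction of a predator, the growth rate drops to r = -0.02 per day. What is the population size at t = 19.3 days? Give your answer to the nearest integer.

Phase 1: N(11) = 4630·e^(0.107×11) = 4630·e^1.177 = 15022.6.
Phase 2 runs for 19.3 − 11 = 8.3 days at r = -0.02.
N(19.3) = 15022.6·e^(-0.02×8.3) = 15022.6·e^-0.166 = 12724.9.

12725 fronds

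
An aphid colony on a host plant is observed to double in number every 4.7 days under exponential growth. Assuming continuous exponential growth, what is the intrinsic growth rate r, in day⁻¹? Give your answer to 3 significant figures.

r = ln(2)/t_d = 0.6931/4.7 = 0.14748.

0.147 per day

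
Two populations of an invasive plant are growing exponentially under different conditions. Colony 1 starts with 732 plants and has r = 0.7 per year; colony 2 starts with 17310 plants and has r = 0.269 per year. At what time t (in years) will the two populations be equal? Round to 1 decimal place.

Set 732·e^(0.7t) = 17310·e^(0.269t).
e^((0.7 − 0.269)t) = 17310/732 → e^(0.431·t) = 23.648.
0.431·t = ln(23.648) = 3.1633, so t = 3.1633/0.431 = 7.3393.

7.3 years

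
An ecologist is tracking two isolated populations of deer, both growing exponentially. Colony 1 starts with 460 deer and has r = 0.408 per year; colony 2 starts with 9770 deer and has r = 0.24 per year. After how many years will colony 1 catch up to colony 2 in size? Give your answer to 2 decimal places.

Set 460·e^(0.408t) = 9770·e^(0.24t).
e^((0.408 − 0.24)t) = 9770/460 → e^(0.168·t) = 21.239.
0.168·t = ln(21.239) = 3.0558, so t = 3.0558/0.168 = 18.19.

18.19 years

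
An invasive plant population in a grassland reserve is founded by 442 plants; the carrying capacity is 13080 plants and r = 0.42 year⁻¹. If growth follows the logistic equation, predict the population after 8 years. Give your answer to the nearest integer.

A = (K − N₀)/N₀ = (13080 − 442)/442 = 28.593.
N(t) = K/(1 + A·e^(−rt)) = 13080/(1 + 28.593×e^(−0.42×8)).
e^(−3.36) = 0.034735; denominator = 1 + 28.593×0.034735 = 1.9932.
N = 13080/1.9932 = 6562.39.

6562 plants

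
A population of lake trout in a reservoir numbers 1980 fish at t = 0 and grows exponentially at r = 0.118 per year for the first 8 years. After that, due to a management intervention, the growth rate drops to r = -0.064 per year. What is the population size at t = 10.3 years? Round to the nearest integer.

4392 fish

Phase 1: N(8) = 1980·e^(0.118×8) = 1980·e^0.944 = 5089.08.
Phase 2 runs for 10.3 − 8 = 2.3 years at r = -0.064.
N(10.3) = 5089.08·e^(-0.064×2.3) = 5089.08·e^-0.1472 = 4392.49.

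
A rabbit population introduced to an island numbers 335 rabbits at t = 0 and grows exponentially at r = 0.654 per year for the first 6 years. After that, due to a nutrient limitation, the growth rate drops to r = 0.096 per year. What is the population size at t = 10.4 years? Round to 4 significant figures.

Phase 1: N(6) = 335·e^(0.654×6) = 335·e^3.924 = 16951.8.
Phase 2 runs for 10.4 − 6 = 4.4 years at r = 0.096.
N(10.4) = 16951.8·e^(0.096×4.4) = 16951.8·e^0.4224 = 25862.

25860 rabbits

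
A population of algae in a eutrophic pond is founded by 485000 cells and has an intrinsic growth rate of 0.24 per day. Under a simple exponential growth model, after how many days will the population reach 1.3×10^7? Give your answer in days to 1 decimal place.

Set N₀·e^(rt) = 1.3×10^7: e^(0.24·t) = 1.3×10^7/485000 = 26.804.
0.24·t = ln(26.804) = 3.2886, so t = 3.2886/0.24 = 13.702.

13.7 days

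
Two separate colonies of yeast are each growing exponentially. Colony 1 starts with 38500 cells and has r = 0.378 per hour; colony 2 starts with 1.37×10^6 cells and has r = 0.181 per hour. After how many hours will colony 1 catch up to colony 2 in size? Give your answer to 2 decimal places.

Set 38500·e^(0.378t) = 1.37×10^6·e^(0.181t).
e^((0.378 − 0.181)t) = 1.37×10^6/38500 → e^(0.197·t) = 35.584.
0.197·t = ln(35.584) = 3.5719, so t = 3.5719/0.197 = 18.132.

18.13 hours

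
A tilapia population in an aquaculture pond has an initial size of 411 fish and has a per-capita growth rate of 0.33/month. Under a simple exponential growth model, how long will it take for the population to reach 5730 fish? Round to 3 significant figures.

7.98 months

Set N₀·e^(rt) = 5730: e^(0.33·t) = 5730/411 = 13.942.
0.33·t = ln(13.942) = 2.6349, so t = 2.6349/0.33 = 7.9845.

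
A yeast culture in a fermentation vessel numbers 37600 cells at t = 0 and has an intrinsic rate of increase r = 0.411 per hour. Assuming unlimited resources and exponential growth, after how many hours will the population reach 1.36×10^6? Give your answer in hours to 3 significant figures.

Set N₀·e^(rt) = 1.36×10^6: e^(0.411·t) = 1.36×10^6/37600 = 36.17.
0.411·t = ln(36.17) = 3.5882, so t = 3.5882/0.411 = 8.7305.

8.73 hours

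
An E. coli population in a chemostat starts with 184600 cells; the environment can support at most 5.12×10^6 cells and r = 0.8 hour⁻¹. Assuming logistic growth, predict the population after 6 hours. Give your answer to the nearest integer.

4196626 cells

A = (K − N₀)/N₀ = (5.12×10^6 − 184600)/184600 = 26.736.
N(t) = K/(1 + A·e^(−rt)) = 5.12×10^6/(1 + 26.736×e^(−0.8×6)).
e^(−4.8) = 0.0082297; denominator = 1 + 26.736×0.0082297 = 1.22.
N = 5.12×10^6/1.22 = 4.196626×10^6.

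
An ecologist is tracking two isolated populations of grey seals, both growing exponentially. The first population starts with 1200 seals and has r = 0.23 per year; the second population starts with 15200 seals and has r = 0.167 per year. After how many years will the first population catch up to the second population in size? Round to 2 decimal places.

40.30 years

Set 1200·e^(0.23t) = 15200·e^(0.167t).
e^((0.23 − 0.167)t) = 15200/1200 → e^(0.063·t) = 12.667.
0.063·t = ln(12.667) = 2.539, so t = 2.539/0.063 = 40.301.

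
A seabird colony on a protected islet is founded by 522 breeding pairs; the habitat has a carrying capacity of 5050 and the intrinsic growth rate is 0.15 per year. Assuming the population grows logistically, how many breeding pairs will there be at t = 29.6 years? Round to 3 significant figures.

A = (K − N₀)/N₀ = (5050 − 522)/522 = 8.6743.
N(t) = K/(1 + A·e^(−rt)) = 5050/(1 + 8.6743×e^(−0.15×29.6)).
e^(−4.44) = 0.011796; denominator = 1 + 8.6743×0.011796 = 1.1023.
N = 5050/1.1023 = 4581.24.

4580 breeding pairs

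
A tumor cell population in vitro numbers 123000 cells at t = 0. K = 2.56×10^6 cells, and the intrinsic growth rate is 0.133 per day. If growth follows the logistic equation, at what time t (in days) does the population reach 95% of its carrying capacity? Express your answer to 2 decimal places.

44.59 days

A = (K − N₀)/N₀ = (2.56×10^6 − 123000)/123000 = 19.813.
Solve 2.56×10^6/(1 + 19.813·e^(−0.133t)) = 2.432×10^6: 1 + 19.813·e^(−0.133t) = 1.0526, so e^(−0.133t) = 0.00265642.
−0.133·t = ln(0.00265642) = -5.9308, so t = 5.9308/0.133 = 44.592.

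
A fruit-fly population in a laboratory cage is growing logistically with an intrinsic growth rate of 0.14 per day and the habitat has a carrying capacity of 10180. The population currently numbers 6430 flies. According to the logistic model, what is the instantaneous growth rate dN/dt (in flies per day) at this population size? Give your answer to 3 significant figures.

332 flies per day

dN/dt = rN(1 − N/K) = 0.14 × 6430 × (1 − 6430/10180).
1 − 6430/10180 = 0.36837; dN/dt = 0.14 × 6430 × 0.36837 = 331.61.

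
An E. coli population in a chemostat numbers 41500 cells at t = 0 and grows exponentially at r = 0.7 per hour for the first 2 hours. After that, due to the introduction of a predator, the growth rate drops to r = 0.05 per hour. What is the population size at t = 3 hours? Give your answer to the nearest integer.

Phase 1: N(2) = 41500·e^(0.7×2) = 41500·e^1.4 = 168291.
Phase 2 runs for 3 − 2 = 1 hours at r = 0.05.
N(3) = 168291·e^(0.05×1) = 168291·e^0.05 = 176919.

176919 cells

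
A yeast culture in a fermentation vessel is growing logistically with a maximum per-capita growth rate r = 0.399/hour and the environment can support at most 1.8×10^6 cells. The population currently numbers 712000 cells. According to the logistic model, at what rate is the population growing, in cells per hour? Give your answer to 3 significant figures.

172000 cells per hour

dN/dt = rN(1 − N/K) = 0.399 × 712000 × (1 − 712000/1.8×10^6).
1 − 712000/1.8×10^6 = 0.60444; dN/dt = 0.399 × 712000 × 0.60444 = 1.71715×10^5.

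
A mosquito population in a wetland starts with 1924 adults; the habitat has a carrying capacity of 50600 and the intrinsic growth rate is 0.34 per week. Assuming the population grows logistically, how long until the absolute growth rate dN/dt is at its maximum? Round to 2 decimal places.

Logistic growth is fastest at N = K/2 = 25300.
A = (K − N₀)/N₀ = 25.299. Set K/(1 + A·e^(−rt)) = K/2 → A·e^(−rt) = 1.
e^(−0.34t) = 1/25.299 = 0.0395267, so t = ln(25.299)/0.34 = 3.2308/0.34 = 9.5023.

9.50 weeks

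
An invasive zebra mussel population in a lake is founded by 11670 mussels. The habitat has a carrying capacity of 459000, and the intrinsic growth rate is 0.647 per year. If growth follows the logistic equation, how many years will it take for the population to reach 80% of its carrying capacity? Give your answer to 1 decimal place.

A = (K − N₀)/N₀ = (459000 − 11670)/11670 = 38.332.
Solve 459000/(1 + 38.332·e^(−0.647t)) = 367200: 1 + 38.332·e^(−0.647t) = 1.25, so e^(−0.647t) = 0.00652203.
−0.647·t = ln(0.00652203) = -5.0326, so t = 5.0326/0.647 = 7.7783.

7.8 years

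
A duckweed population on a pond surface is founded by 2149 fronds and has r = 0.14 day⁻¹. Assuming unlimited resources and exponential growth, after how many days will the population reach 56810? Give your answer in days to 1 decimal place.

Set N₀·e^(rt) = 56810: e^(0.14·t) = 56810/2149 = 26.436.
0.14·t = ln(26.436) = 3.2747, so t = 3.2747/0.14 = 23.391.

23.4 days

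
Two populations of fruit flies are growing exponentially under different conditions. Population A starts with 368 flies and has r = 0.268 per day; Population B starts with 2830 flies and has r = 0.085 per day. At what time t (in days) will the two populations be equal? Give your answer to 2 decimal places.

11.15 days

Set 368·e^(0.268t) = 2830·e^(0.085t).
e^((0.268 − 0.085)t) = 2830/368 → e^(0.183·t) = 7.6902.
0.183·t = ln(7.6902) = 2.0399, so t = 2.0399/0.183 = 11.147.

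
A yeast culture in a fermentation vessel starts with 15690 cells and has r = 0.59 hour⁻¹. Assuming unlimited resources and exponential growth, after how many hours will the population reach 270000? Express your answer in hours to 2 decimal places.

Set N₀·e^(rt) = 270000: e^(0.59·t) = 270000/15690 = 17.208.
0.59·t = ln(17.208) = 2.8454, so t = 2.8454/0.59 = 4.8227.

4.82 hours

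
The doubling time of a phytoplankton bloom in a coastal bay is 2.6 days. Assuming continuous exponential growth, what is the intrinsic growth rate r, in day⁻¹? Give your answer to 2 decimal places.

r = ln(2)/t_d = 0.6931/2.6 = 0.2666.

0.27 per day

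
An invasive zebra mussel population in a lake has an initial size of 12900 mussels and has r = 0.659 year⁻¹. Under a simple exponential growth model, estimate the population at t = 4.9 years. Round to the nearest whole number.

N(t) = N₀·e^(rt) = 12900 × e^(0.659×4.9) = 12900 × e^3.229.
e^3.229 ≈ 25.257, so N ≈ 12900 × 25.257 = 325814.

325814 mussels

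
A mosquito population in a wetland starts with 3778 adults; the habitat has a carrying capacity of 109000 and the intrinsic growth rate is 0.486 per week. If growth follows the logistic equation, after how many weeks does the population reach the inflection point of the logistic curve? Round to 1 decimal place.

6.8 weeks

Logistic growth is fastest at N = K/2 = 54500.
A = (K − N₀)/N₀ = 27.851. Set K/(1 + A·e^(−rt)) = K/2 → A·e^(−rt) = 1.
e^(−0.486t) = 1/27.851 = 0.035905, so t = ln(27.851)/0.486 = 3.3269/0.486 = 6.8454.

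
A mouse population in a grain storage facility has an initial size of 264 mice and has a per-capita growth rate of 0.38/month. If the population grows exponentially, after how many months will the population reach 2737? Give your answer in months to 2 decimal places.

6.15 months

Set N₀·e^(rt) = 2737: e^(0.38·t) = 2737/264 = 10.367.
0.38·t = ln(10.367) = 2.3387, so t = 2.3387/0.38 = 6.1544.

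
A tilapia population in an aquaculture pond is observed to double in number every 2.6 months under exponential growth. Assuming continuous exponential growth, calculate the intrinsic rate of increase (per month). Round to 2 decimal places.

r = ln(2)/t_d = 0.6931/2.6 = 0.2666.

0.27 per month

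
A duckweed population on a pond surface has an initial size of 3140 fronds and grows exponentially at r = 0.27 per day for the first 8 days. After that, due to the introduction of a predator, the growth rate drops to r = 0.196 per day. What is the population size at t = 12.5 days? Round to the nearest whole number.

65774 fronds

Phase 1: N(8) = 3140·e^(0.27×8) = 3140·e^2.16 = 27227.4.
Phase 2 runs for 12.5 − 8 = 4.5 days at r = 0.196.
N(12.5) = 27227.4·e^(0.196×4.5) = 27227.4·e^0.882 = 65773.9.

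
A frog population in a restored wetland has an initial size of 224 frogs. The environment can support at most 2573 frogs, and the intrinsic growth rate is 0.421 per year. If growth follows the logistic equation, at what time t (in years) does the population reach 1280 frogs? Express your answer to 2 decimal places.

A = (K − N₀)/N₀ = (2573 − 224)/224 = 10.487.
Solve 2573/(1 + 10.487·e^(−0.421t)) = 1280: 1 + 10.487·e^(−0.421t) = 2.0102, so e^(−0.421t) = 0.0963282.
−0.421·t = ln(0.0963282) = -2.34, so t = 2.34/0.421 = 5.5582.

5.56 years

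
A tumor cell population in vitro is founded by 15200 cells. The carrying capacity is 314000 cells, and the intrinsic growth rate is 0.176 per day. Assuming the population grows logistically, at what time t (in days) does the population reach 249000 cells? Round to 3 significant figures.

A = (K − N₀)/N₀ = (314000 − 15200)/15200 = 19.658.
Solve 314000/(1 + 19.658·e^(−0.176t)) = 249000: 1 + 19.658·e^(−0.176t) = 1.261, so e^(−0.176t) = 0.0132794.
−0.176·t = ln(0.0132794) = -4.3215, so t = 4.3215/0.176 = 24.554.

24.6 days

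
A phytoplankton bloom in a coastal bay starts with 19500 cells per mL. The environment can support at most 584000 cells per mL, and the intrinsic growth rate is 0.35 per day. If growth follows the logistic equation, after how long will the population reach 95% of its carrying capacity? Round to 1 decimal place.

A = (K − N₀)/N₀ = (584000 − 19500)/19500 = 28.949.
Solve 584000/(1 + 28.949·e^(−0.35t)) = 554800: 1 + 28.949·e^(−0.35t) = 1.0526, so e^(−0.35t) = 0.0018181.
−0.35·t = ln(0.0018181) = -6.31, so t = 6.31/0.35 = 18.028.

18.0 days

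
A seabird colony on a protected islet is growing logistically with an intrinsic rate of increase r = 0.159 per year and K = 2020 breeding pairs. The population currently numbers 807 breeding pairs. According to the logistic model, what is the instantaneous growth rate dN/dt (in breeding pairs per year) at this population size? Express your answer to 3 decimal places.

77.051 breeding pairs per year

dN/dt = rN(1 − N/K) = 0.159 × 807 × (1 − 807/2020).
1 − 807/2020 = 0.6005; dN/dt = 0.159 × 807 × 0.6005 = 77.051.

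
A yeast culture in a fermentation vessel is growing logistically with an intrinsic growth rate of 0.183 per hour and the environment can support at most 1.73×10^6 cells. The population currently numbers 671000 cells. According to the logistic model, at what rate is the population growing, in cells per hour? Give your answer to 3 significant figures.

dN/dt = rN(1 − N/K) = 0.183 × 671000 × (1 − 671000/1.73×10^6).
1 − 671000/1.73×10^6 = 0.61214; dN/dt = 0.183 × 671000 × 0.61214 = 75166.

75200 cells per hour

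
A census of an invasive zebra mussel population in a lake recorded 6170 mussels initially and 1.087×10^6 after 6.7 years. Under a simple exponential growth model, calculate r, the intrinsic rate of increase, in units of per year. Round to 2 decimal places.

0.77 per year

From N(t) = N₀·e^(rt): e^(r·6.7) = 1.087×10^6/6170 = 176.18.
r·6.7 = ln(176.18) = 5.1715, so r = 5.1715/6.7 = 0.77186.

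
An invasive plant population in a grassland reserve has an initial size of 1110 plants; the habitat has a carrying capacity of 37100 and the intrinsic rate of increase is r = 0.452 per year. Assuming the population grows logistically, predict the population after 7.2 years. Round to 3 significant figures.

16500 plants

A = (K − N₀)/N₀ = (37100 − 1110)/1110 = 32.423.
N(t) = K/(1 + A·e^(−rt)) = 37100/(1 + 32.423×e^(−0.452×7.2)).
e^(−3.254) = 0.038604; denominator = 1 + 32.423×0.038604 = 2.2517.
N = 37100/2.2517 = 16476.6.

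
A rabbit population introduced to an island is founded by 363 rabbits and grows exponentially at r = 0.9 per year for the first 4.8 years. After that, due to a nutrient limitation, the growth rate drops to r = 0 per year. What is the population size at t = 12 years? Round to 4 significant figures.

27290 rabbits

Phase 1: N(4.8) = 363·e^(0.9×4.8) = 363·e^4.32 = 27293.5.
Phase 2 runs for 12 − 4.8 = 7.2 years at r = 0.
N(12) = 27293.5·e^(0×7.2) = 27293.5·e^-0 = 27293.5.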